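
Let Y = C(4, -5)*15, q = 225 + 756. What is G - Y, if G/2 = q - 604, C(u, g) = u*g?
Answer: 1054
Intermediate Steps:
q = 981
C(u, g) = g*u
G = 754 (G = 2*(981 - 604) = 2*377 = 754)
Y = -300 (Y = -5*4*15 = -20*15 = -300)
G - Y = 754 - 1*(-300) = 754 + 300 = 1054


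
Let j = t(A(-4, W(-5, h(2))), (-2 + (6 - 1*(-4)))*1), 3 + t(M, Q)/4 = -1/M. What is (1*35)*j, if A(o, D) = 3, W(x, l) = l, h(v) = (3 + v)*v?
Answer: -1400/3 ≈ -466.67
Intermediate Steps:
h(v) = v*(3 + v)
t(M, Q) = -12 - 4/M (t(M, Q) = -12 + 4*(-1/M) = -12 - 4/M)
j = -40/3 (j = -12 - 4/3 = -40/3 ≈ -13.333)
(1*35)*j = (1*35)*(-40/3) = 35*(-40/3) = -1400/3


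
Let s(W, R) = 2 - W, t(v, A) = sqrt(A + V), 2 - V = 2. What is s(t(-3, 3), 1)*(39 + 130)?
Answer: 338 - 169*sqrt(3) ≈ 45.283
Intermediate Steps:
V = 0 (V = 2 - 1*2 = 2 - 2 = 0)
t(v, A) = sqrt(A) (t(v, A) = sqrt(A + 0) = sqrt(A))
s(t(-3, 3), 1)*(39 + 130) = (2 - sqrt(3))*(39 + 130) = (2 - sqrt(3))*169 = 338 - 169*sqrt(3)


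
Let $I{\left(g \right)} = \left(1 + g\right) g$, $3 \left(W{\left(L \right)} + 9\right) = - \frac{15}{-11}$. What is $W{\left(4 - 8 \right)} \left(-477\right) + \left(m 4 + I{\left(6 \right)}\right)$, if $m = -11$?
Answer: $\frac{44816}{11} \approx 4074.2$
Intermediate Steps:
$W{\left(L \right)} = - \frac{94}{11}$ ($W{\left(L \right)} = -9 + \frac{\left(-15\right) \frac{1}{-11}}{3} = -9 + \frac{\left(-15\right) \left(- \frac{1}{11}\right)}{3} = -9 + \frac{1}{3} \cdot \frac{15}{11} = -9 + \frac{5}{11} = - \frac{94}{11}$)
$I{\left(g \right)} = g \left(1 + g\right)$
$W{\left(4 - 8 \right)} \left(-477\right) + \left(m 4 + I{\left(6 \right)}\right) = \left(- \frac{94}{11}\right) \left(-477\right) + \left(\left(-11\right) 4 + 6 \left(1 + 6\right)\right) = \frac{44838}{11} + \left(-44 + 6 \cdot 7\right) = \frac{44838}{11} + \left(-44 + 42\right) = \frac{44838}{11} - 2 = \frac{44816}{11}$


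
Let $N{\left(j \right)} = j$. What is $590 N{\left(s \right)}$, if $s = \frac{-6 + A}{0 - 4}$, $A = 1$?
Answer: $\frac{1475}{2} \approx 737.5$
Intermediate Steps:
$s = \frac{5}{4}$ ($s = \frac{-6 + 1}{0 - 4} = - \frac{5}{-4} = \left(-5\right) \left(- \frac{1}{4}\right) = \frac{5}{4} \approx 1.25$)
$590 N{\left(s \right)} = 590 \cdot \frac{5}{4} = \frac{1475}{2}$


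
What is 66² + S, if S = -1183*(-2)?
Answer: 6722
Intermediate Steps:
S = 2366
66² + S = 66² + 2366 = 4356 + 2366 = 6722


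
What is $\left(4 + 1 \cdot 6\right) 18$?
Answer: $180$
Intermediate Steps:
$\left(4 + 1 \cdot 6\right) 18 = \left(4 + 6\right) 18 = 10 \cdot 18 = 180$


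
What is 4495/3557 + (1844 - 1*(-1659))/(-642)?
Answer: -9574381/2283594 ≈ -4.1927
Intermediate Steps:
4495/3557 + (1844 - 1*(-1659))/(-642) = 4495*(1/3557) + (1844 + 1659)*(-1/642) = 4495/3557 + 3503*(-1/642) = 4495/3557 - 3503/642 = -9574381/2283594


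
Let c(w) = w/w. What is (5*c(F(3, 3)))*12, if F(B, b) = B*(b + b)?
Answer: 60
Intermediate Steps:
F(B, b) = 2*B*b (F(B, b) = B*(2*b) = 2*B*b)
c(w) = 1
(5*c(F(3, 3)))*12 = (5*1)*12 = 5*12 = 60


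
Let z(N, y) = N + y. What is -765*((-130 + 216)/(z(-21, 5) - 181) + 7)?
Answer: -989145/197 ≈ -5021.0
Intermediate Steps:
-765*((-130 + 216)/(z(-21, 5) - 181) + 7) = -765*((-130 + 216)/((-21 + 5) - 181) + 7) = -765*(86/(-16 - 181) + 7) = -765*(86/(-197) + 7) = -765*(86*(-1/197) + 7) = -765*(-86/197 + 7) = -765*1293/197 = -989145/197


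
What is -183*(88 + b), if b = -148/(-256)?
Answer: -1037427/64 ≈ -16210.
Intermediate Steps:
b = 37/64 (b = -148*(-1/256) = 37/64 ≈ 0.57813)
-183*(88 + b) = -183*(88 + 37/64) = -183*5669/64 = -1037427/64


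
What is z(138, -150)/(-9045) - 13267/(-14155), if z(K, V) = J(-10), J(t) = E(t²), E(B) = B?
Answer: 23716903/25606395 ≈ 0.92621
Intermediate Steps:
J(t) = t²
z(K, V) = 100 (z(K, V) = (-10)² = 100)
z(138, -150)/(-9045) - 13267/(-14155) = 100/(-9045) - 13267/(-14155) = 100*(-1/9045) - 13267*(-1/14155) = -20/1809 + 13267/14155 = 23716903/25606395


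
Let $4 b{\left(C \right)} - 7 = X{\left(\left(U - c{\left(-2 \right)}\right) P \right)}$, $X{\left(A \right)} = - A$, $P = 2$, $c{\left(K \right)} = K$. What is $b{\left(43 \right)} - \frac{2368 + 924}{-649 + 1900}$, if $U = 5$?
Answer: $- \frac{21925}{5004} \approx -4.3815$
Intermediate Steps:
$b{\left(C \right)} = - \frac{7}{4}$ ($b{\left(C \right)} = \frac{7}{4} + \frac{\left(-1\right) \left(5 - -2\right) 2}{4} = \frac{7}{4} + \frac{\left(-1\right) \left(5 + 2\right) 2}{4} = \frac{7}{4} + \frac{\left(-1\right) 7 \cdot 2}{4} = \frac{7}{4} + \frac{\left(-1\right) 14}{4} = \frac{7}{4} + \frac{1}{4} \left(-14\right) = \frac{7}{4} - \frac{7}{2} = - \frac{7}{4}$)
$b{\left(43 \right)} - \frac{2368 + 924}{-649 + 1900} = - \frac{7}{4} - \frac{2368 + 924}{-649 + 1900} = - \frac{7}{4} - \frac{3292}{1251} = - \frac{21925}{5004}$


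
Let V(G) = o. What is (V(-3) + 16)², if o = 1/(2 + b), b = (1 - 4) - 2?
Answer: 2209/9 ≈ 245.44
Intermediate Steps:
b = -5 (b = -3 - 2 = -5)
o = -⅓ (o = 1/(2 - 5) = 1/(-3) = -⅓ ≈ -0.33333)
V(G) = -⅓
(V(-3) + 16)² = (-⅓ + 16)² = (47/3)² = 2209/9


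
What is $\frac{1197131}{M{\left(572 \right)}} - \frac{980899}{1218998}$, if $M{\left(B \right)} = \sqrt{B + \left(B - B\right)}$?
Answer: $- \frac{980899}{1218998} + \frac{92087 \sqrt{143}}{22} \approx 50054.0$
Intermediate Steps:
$M{\left(B \right)} = \sqrt{B}$ ($M{\left(B \right)} = \sqrt{B + 0} = \sqrt{B}$)
$\frac{1197131}{M{\left(572 \right)}} - \frac{980899}{1218998} = \frac{1197131}{\sqrt{572}} - \frac{980899}{1218998} = \frac{1197131}{2 \sqrt{143}} - \frac{980899}{1218998} = 1197131 \frac{\sqrt{143}}{286} - \frac{980899}{1218998} = \frac{92087 \sqrt{143}}{22} - \frac{980899}{1218998} = - \frac{980899}{1218998} + \frac{92087 \sqrt{143}}{22}$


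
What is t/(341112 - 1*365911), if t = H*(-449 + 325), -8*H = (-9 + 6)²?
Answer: -279/49598 ≈ -0.0056252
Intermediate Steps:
H = -9/8 (H = -(-9 + 6)²/8 = -⅛*(-3)² = -⅛*9 = -9/8 ≈ -1.1250)
t = 279/2 (t = -9*(-449 + 325)/8 = -9/8*(-124) = 279/2 ≈ 139.50)
t/(341112 - 1*365911) = 279/(2*(341112 - 1*365911)) = 279/(2*(341112 - 365911)) = (279/2)/(-24799) = (279/2)*(-1/24799) = -279/49598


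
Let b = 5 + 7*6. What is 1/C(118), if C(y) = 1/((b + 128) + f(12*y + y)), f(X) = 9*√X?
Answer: 175 + 9*√1534 ≈ 527.50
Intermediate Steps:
b = 47 (b = 5 + 42 = 47)
C(y) = 1/(175 + 9*√13*√y) (C(y) = 1/((47 + 128) + 9*√(12*y + y)) = 1/(175 + 9*√(13*y)) = 1/(175 + 9*(√13*√y)) = 1/(175 + 9*√13*√y))
1/C(118) = 1/(1/(175 + 9*√13*√118)) = 1/(1/(175 + 9*√1534)) = 175 + 9*√1534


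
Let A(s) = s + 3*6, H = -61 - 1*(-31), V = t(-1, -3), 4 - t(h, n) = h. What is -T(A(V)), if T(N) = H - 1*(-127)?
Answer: -97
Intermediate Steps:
t(h, n) = 4 - h
V = 5 (V = 4 - 1*(-1) = 4 + 1 = 5)
H = -30 (H = -61 + 31 = -30)
A(s) = 18 + s (A(s) = s + 18 = 18 + s)
T(N) = 97 (T(N) = -30 - 1*(-127) = -30 + 127 = 97)
-T(A(V)) = -1*97 = -97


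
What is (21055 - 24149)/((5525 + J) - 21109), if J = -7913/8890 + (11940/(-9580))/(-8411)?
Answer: 110816700898540/558198477202507 ≈ 0.19853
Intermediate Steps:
J = -31875133067/35816645410 (J = -7913*1/8890 + (11940*(-1/9580))*(-1/8411) = -7913/8890 - 597/479*(-1/8411) = -7913/8890 + 597/4028869 = -31875133067/35816645410 ≈ -0.88995)
(21055 - 24149)/((5525 + J) - 21109) = (21055 - 24149)/((5525 - 31875133067/35816645410) - 21109) = -3094/(197855090757183/35816645410 - 21109) = -3094/(-558198477202507/35816645410) = -3094*(-35816645410/558198477202507) = 110816700898540/558198477202507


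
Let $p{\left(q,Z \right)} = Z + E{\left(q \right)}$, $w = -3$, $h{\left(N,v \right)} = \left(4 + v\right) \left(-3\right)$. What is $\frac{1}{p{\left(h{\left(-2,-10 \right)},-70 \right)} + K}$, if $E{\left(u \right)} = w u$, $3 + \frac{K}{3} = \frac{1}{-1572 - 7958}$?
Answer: $- \frac{9530}{1267493} \approx -0.0075188$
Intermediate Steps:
$h{\left(N,v \right)} = -12 - 3 v$
$K = - \frac{85773}{9530}$ ($K = -9 + \frac{3}{-1572 - 7958} = -9 + \frac{3}{-9530} = -9 + 3 \left(- \frac{1}{9530}\right) = -9 - \frac{3}{9530} = - \frac{85773}{9530} \approx -9.0003$)
$E{\left(u \right)} = - 3 u$
$p{\left(q,Z \right)} = Z - 3 q$
$\frac{1}{p{\left(h{\left(-2,-10 \right)},-70 \right)} + K} = \frac{1}{\left(-70 - 3 \left(-12 - -30\right)\right) - \frac{85773}{9530}} = \frac{1}{\left(-70 - 3 \left(-12 + 30\right)\right) - \frac{85773}{9530}} = \frac{1}{\left(-70 - 54\right) - \frac{85773}{9530}} = \frac{1}{-124 - \frac{85773}{9530}} = \frac{1}{- \frac{1267493}{9530}} = - \frac{9530}{1267493}$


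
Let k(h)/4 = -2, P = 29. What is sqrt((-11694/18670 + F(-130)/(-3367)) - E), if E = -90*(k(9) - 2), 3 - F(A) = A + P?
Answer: I*sqrt(5264870792429045)/2417765 ≈ 30.011*I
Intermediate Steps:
k(h) = -8 (k(h) = 4*(-2) = -8)
F(A) = -26 - A (F(A) = 3 - (A + 29) = 3 - (29 + A) = 3 + (-29 - A) = -26 - A)
E = 900 (E = -90*(-8 - 2) = -90*(-10) = 900)
sqrt((-11694/18670 + F(-130)/(-3367)) - E) = sqrt((-11694/18670 + (-26 - 1*(-130))/(-3367)) - 1*900) = sqrt((-11694*1/18670 + (-26 + 130)*(-1/3367)) - 900) = sqrt((-5847/9335 + 104*(-1/3367)) - 900) = sqrt((-5847/9335 - 8/259) - 900) = sqrt(-1589053/2417765 - 900) = sqrt(-2177577553/2417765) = I*sqrt(5264870792429045)/2417765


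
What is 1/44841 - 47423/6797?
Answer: -2126487946/304784277 ≈ -6.9770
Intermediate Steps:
1/44841 - 47423/6797 = -2126487946/304784277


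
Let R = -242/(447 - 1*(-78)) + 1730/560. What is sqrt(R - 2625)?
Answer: I*sqrt(9440538)/60 ≈ 51.209*I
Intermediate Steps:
R = 1577/600 (R = -242/(447 + 78) + 1730*(1/560) = -242/525 + 173/56 = 1577/600 ≈ 2.6283)
sqrt(R - 2625) = sqrt(1577/600 - 2625) = sqrt(-1573423/600) = I*sqrt(9440538)/60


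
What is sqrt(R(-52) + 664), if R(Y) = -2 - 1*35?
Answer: sqrt(627) ≈ 25.040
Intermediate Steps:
R(Y) = -37 (R(Y) = -2 - 35 = -37)
sqrt(R(-52) + 664) = sqrt(-37 + 664) = sqrt(627)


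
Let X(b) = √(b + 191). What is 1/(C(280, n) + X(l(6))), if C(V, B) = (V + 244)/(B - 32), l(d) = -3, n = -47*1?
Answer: 10349/224683 + 6241*√47/449366 ≈ 0.14127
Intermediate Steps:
n = -47
X(b) = √(191 + b)
C(V, B) = (244 + V)/(-32 + B)
1/(C(280, n) + X(l(6))) = 1/((244 + 280)/(-32 - 47) + √(191 - 3)) = 1/(524/(-79) + √188) = 1/(-1/79*524 + 2*√47) = 1/(-524/79 + 2*√47)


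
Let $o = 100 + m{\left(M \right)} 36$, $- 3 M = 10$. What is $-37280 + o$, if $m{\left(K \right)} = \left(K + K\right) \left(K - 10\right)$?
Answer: $-33980$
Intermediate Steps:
$M = - \frac{10}{3}$ ($M = \left(- \frac{1}{3}\right) 10 = - \frac{10}{3} \approx -3.3333$)
$m{\left(K \right)} = 2 K \left(-10 + K\right)$
$o = 3300$ ($o = 100 + 2 \left(- \frac{10}{3}\right) \left(-10 - \frac{10}{3}\right) 36 = 100 + 2 \left(- \frac{10}{3}\right) \left(- \frac{40}{3}\right) 36 = 100 + \frac{800}{9} \cdot 36 = 100 + 3200 = 3300$)
$-37280 + o = -37280 + 3300 = -33980$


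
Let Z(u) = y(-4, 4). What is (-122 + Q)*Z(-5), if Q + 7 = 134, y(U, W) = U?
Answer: -20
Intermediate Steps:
Q = 127 (Q = -7 + 134 = 127)
Z(u) = -4
(-122 + Q)*Z(-5) = (-122 + 127)*(-4) = 5*(-4) = -20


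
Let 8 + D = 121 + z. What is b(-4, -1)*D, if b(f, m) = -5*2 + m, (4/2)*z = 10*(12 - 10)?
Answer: -1353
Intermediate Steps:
z = 10 (z = (10*(12 - 10))/2 = (10*2)/2 = (½)*20 = 10)
b(f, m) = -10 + m
D = 123 (D = -8 + (121 + 10) = -8 + 131 = 123)
b(-4, -1)*D = (-10 - 1)*123 = -11*123 = -1353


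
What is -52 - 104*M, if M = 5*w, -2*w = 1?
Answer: 208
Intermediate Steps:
w = -½ (w = -½*1 = -½ ≈ -0.50000)
M = -5/2 (M = 5*(-½) = -5/2 ≈ -2.5000)
-52 - 104*M = -52 - 104*(-5/2) = -52 + 260 = 208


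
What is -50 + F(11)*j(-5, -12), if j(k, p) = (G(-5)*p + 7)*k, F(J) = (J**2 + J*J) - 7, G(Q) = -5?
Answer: -78775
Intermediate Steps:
F(J) = -7 + 2*J**2 (F(J) = (J**2 + J**2) - 7 = 2*J**2 - 7 = -7 + 2*J**2)
j(k, p) = k*(7 - 5*p) (j(k, p) = (-5*p + 7)*k = (7 - 5*p)*k = k*(7 - 5*p))
-50 + F(11)*j(-5, -12) = -50 + (-7 + 2*11**2)*(-5*(7 - 5*(-12))) = -50 + (-7 + 2*121)*(-5*(7 + 60)) = -50 + (-7 + 242)*(-5*67) = -50 + 235*(-335) = -50 - 78725 = -78775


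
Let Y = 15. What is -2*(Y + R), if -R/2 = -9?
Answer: -66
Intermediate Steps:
R = 18 (R = -2*(-9) = 18)
-2*(Y + R) = -2*(15 + 18) = -2*33 = -66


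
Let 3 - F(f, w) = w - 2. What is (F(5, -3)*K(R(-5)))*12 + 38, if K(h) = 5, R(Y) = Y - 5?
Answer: 518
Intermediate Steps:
R(Y) = -5 + Y
F(f, w) = 5 - w (F(f, w) = 3 - (w - 2) = 3 - (-2 + w) = 3 + (2 - w) = 5 - w)
(F(5, -3)*K(R(-5)))*12 + 38 = ((5 - 1*(-3))*5)*12 + 38 = ((5 + 3)*5)*12 + 38 = (8*5)*12 + 38 = 40*12 + 38 = 480 + 38 = 518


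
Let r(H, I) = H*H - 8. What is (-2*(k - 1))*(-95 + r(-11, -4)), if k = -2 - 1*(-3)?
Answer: 0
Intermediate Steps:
k = 1 (k = -2 + 3 = 1)
r(H, I) = -8 + H**2 (r(H, I) = H**2 - 8 = -8 + H**2)
(-2*(k - 1))*(-95 + r(-11, -4)) = (-2*(1 - 1))*(-95 + (-8 + (-11)**2)) = (-2*0)*(-95 + (-8 + 121)) = 0*(-95 + 113) = 0*18 = 0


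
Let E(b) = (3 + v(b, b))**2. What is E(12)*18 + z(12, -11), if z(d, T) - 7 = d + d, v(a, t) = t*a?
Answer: 388993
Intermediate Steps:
v(a, t) = a*t
E(b) = (3 + b**2)**2 (E(b) = (3 + b*b)**2 = (3 + b**2)**2)
z(d, T) = 7 + 2*d (z(d, T) = 7 + (d + d) = 7 + 2*d)
E(12)*18 + z(12, -11) = (3 + 12**2)**2*18 + (7 + 2*12) = (3 + 144)**2*18 + (7 + 24) = 147**2*18 + 31 = 21609*18 + 31 = 388962 + 31 = 388993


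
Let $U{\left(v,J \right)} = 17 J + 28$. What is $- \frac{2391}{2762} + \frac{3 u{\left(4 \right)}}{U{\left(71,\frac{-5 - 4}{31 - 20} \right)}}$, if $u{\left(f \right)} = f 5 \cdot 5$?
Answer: $\frac{1748799}{85622} \approx 20.425$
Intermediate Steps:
$U{\left(v,J \right)} = 28 + 17 J$
$u{\left(f \right)} = 25 f$ ($u{\left(f \right)} = 5 f 5 = 25 f$)
$- \frac{2391}{2762} + \frac{3 u{\left(4 \right)}}{U{\left(71,\frac{-5 - 4}{31 - 20} \right)}} = - \frac{2391}{2762} + \frac{3 \cdot 25 \cdot 4}{28 + 17 \frac{-5 - 4}{31 - 20}} = \left(-2391\right) \frac{1}{2762} + \frac{3 \cdot 100}{28 + 17 \left(- \frac{9}{11}\right)} = - \frac{2391}{2762} + \frac{300}{28 + 17 \left(\left(-9\right) \frac{1}{11}\right)} = - \frac{2391}{2762} + \frac{300}{28 + 17 \left(- \frac{9}{11}\right)} = - \frac{2391}{2762} + \frac{300}{28 - \frac{153}{11}} = - \frac{2391}{2762} + \frac{300}{\frac{155}{11}} = - \frac{2391}{2762} + 300 \cdot \frac{11}{155} = - \frac{2391}{2762} + \frac{660}{31} = \frac{1748799}{85622}$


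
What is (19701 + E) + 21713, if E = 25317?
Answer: 66731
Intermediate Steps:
(19701 + E) + 21713 = (19701 + 25317) + 21713 = 45018 + 21713 = 66731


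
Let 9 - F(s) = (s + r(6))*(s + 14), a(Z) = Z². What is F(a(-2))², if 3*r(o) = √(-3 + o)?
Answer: 4077 + 756*√3 ≈ 5386.4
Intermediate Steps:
r(o) = √(-3 + o)/3
F(s) = 9 - (14 + s)*(s + √3/3) (F(s) = 9 - (s + √(-3 + 6)/3)*(s + 14) = 9 - (s + √3/3)*(14 + s) = 9 - (14 + s)*(s + √3/3))
F(a(-2))² = (9 - ((-2)²)² - 14*(-2)² - 14*√3/3 - ⅓*(-2)²*√3)² = (9 - 1*4² - 14*4 - 14*√3/3 - ⅓*4*√3)² = (9 - 1*16 - 56 - 14*√3/3 - 4*√3/3)² = (9 - 16 - 56 - 14*√3/3 - 4*√3/3)² = (-63 - 6*√3)²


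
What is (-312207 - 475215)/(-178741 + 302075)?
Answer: -393711/61667 ≈ -6.3845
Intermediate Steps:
(-312207 - 475215)/(-178741 + 302075) = -787422/123334 = -787422*1/123334 = -393711/61667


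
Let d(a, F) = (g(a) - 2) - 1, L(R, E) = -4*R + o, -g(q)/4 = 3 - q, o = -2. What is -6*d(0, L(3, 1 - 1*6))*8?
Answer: 720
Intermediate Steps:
g(q) = -12 + 4*q (g(q) = -4*(3 - q) = -12 + 4*q)
L(R, E) = -2 - 4*R (L(R, E) = -4*R - 2 = -2 - 4*R)
d(a, F) = -15 + 4*a (d(a, F) = ((-12 + 4*a) - 2) - 1 = (-14 + 4*a) - 1 = -15 + 4*a)
-6*d(0, L(3, 1 - 1*6))*8 = -6*(-15 + 4*0)*8 = -6*(-15 + 0)*8 = -6*(-15)*8 = 90*8 = 720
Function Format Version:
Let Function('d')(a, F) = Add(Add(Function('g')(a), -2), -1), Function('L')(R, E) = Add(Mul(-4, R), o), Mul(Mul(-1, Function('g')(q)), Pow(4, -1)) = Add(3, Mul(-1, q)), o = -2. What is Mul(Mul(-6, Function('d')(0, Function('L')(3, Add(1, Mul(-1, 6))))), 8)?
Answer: 720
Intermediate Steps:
Function('g')(q) = Add(-12, Mul(4, q)) (Function('g')(q) = Mul(-4, Add(3, Mul(-1, q))) = Add(-12, Mul(4, q)))
Function('L')(R, E) = Add(-2, Mul(-4, R)) (Function('L')(R, E) = Add(Mul(-4, R), -2) = Add(-2, Mul(-4, R)))
Function('d')(a, F) = Add(-15, Mul(4, a)) (Function('d')(a, F) = Add(Add(Add(-12, Mul(4, a)), -2), -1) = Add(Add(-14, Mul(4, a)), -1) = Add(-15, Mul(4, a)))
Mul(Mul(-6, Function('d')(0, Function('L')(3, Add(1, Mul(-1, 6))))), 8) = Mul(Mul(-6, Add(-15, Mul(4, 0))), 8) = Mul(Mul(-6, Add(-15, 0)), 8) = Mul(Mul(-6, -15), 8) = Mul(90, 8) = 720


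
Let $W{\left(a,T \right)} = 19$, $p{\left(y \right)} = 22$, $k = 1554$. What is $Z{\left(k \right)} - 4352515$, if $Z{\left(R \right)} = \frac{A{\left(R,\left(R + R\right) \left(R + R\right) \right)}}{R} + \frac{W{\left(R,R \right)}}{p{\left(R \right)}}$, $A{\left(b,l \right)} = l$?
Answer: $- \frac{95618559}{22} \approx -4.3463 \cdot 10^{6}$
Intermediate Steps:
$Z{\left(R \right)} = \frac{19}{22} + 4 R$ ($Z{\left(R \right)} = \frac{\left(R + R\right) \left(R + R\right)}{R} + \frac{19}{22} = \frac{2 R 2 R}{R} + 19 \cdot \frac{1}{22} = \frac{4 R^{2}}{R} + \frac{19}{22} = 4 R + \frac{19}{22} = \frac{19}{22} + 4 R$)
$Z{\left(k \right)} - 4352515 = \left(\frac{19}{22} + 4 \cdot 1554\right) - 4352515 = \left(\frac{19}{22} + 6216\right) - 4352515 = \frac{136771}{22} - 4352515 = - \frac{95618559}{22}$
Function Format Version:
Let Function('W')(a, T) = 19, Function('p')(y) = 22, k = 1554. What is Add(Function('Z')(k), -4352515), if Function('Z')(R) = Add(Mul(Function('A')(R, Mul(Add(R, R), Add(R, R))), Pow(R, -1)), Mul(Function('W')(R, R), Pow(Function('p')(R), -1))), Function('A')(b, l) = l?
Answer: Rational(-95618559, 22) ≈ -4.3463e+6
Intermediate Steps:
Function('Z')(R) = Add(Rational(19, 22), Mul(4, R)) (Function('Z')(R) = Add(Mul(Mul(Add(R, R), Add(R, R)), Pow(R, -1)), Mul(19, Pow(22, -1))) = Add(Mul(Mul(Mul(2, R), Mul(2, R)), Pow(R, -1)), Mul(19, Rational(1, 22))) = Add(Mul(Mul(4, Pow(R, 2)), Pow(R, -1)), Rational(19, 22)) = Add(Mul(4, R), Rational(19, 22)) = Add(Rational(19, 22), Mul(4, R)))
Add(Function('Z')(k), -4352515) = Add(Add(Rational(19, 22), Mul(4, 1554)), -4352515) = Add(Add(Rational(19, 22), 6216), -4352515) = Add(Rational(136771, 22), -4352515) = Rational(-95618559, 22)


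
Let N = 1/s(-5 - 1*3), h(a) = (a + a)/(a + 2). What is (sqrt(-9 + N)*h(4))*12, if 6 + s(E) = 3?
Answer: 32*I*sqrt(21)/3 ≈ 48.881*I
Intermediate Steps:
s(E) = -3 (s(E) = -6 + 3 = -3)
h(a) = 2*a/(2 + a) (h(a) = (2*a)/(2 + a) = 2*a/(2 + a))
N = -1/3 (N = 1/(-3) = -1/3 ≈ -0.33333)
(sqrt(-9 + N)*h(4))*12 = (sqrt(-9 - 1/3)*(2*4/(2 + 4)))*12 = (sqrt(-28/3)*(2*4/6))*12 = ((2*I*sqrt(21)/3)*(2*4*(1/6)))*12 = ((2*I*sqrt(21)/3)*(4/3))*12 = (8*I*sqrt(21)/9)*12 = 32*I*sqrt(21)/3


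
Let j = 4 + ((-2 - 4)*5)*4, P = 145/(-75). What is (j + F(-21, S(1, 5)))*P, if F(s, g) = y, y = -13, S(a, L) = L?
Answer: 1247/5 ≈ 249.40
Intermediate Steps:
F(s, g) = -13
P = -29/15 (P = 145*(-1/75) = -29/15 ≈ -1.9333)
j = -116 (j = 4 - 6*5*4 = 4 - 30*4 = 4 - 120 = -116)
(j + F(-21, S(1, 5)))*P = (-116 - 13)*(-29/15) = -129*(-29/15) = 1247/5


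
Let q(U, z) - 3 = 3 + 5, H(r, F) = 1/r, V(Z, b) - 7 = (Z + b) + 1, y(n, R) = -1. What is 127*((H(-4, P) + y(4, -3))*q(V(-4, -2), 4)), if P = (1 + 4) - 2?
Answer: -6985/4 ≈ -1746.3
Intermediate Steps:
V(Z, b) = 8 + Z + b (V(Z, b) = 7 + ((Z + b) + 1) = 7 + (1 + Z + b) = 8 + Z + b)
P = 3 (P = 5 - 2 = 3)
q(U, z) = 11 (q(U, z) = 3 + (3 + 5) = 3 + 8 = 11)
127*((H(-4, P) + y(4, -3))*q(V(-4, -2), 4)) = 127*((1/(-4) - 1)*11) = 127*((-1/4 - 1)*11) = 127*(-5/4*11) = 127*(-55/4) = -6985/4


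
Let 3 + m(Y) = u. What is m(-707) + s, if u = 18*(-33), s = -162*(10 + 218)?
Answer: -37533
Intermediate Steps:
s = -36936 (s = -162*228 = -36936)
u = -594
m(Y) = -597 (m(Y) = -3 - 594 = -597)
m(-707) + s = -597 - 36936 = -37533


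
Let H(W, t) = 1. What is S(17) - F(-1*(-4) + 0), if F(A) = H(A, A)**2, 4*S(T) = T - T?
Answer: -1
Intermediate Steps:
S(T) = 0 (S(T) = (T - T)/4 = (1/4)*0 = 0)
F(A) = 1 (F(A) = 1**2 = 1)
S(17) - F(-1*(-4) + 0) = 0 - 1*1 = 0 - 1 = -1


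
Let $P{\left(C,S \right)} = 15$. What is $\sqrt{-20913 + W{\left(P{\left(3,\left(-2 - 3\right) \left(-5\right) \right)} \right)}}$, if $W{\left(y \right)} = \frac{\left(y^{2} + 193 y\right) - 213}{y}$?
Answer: $\frac{2 i \sqrt{129495}}{5} \approx 143.94 i$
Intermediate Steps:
$W{\left(y \right)} = \frac{-213 + y^{2} + 193 y}{y}$
$\sqrt{-20913 + W{\left(P{\left(3,\left(-2 - 3\right) \left(-5\right) \right)} \right)}} = \sqrt{-20913 + \left(193 + 15 - \frac{213}{15}\right)} = \sqrt{-20913 + \left(193 + 15 - \frac{71}{5}\right)} = \sqrt{-20913 + \frac{969}{5}} = \sqrt{- \frac{103596}{5}} = \frac{2 i \sqrt{129495}}{5}$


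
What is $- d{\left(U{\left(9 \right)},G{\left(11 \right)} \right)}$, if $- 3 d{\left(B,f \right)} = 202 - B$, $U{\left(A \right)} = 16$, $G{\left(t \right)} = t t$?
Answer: $62$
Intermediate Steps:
$G{\left(t \right)} = t^{2}$
$d{\left(B,f \right)} = - \frac{202}{3} + \frac{B}{3}$ ($d{\left(B,f \right)} = - \frac{202 - B}{3} = - \frac{202}{3} + \frac{B}{3}$)
$- d{\left(U{\left(9 \right)},G{\left(11 \right)} \right)} = - (- \frac{202}{3} + \frac{1}{3} \cdot 16) = - (- \frac{202}{3} + \frac{16}{3}) = \left(-1\right) \left(-62\right) = 62$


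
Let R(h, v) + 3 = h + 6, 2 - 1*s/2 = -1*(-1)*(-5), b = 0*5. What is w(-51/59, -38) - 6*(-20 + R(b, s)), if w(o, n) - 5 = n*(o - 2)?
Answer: 12735/59 ≈ 215.85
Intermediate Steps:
b = 0
w(o, n) = 5 + n*(-2 + o) (w(o, n) = 5 + n*(o - 2) = 5 + n*(-2 + o))
s = 14 (s = 4 - 2*(-1*(-1))*(-5) = 4 - 2*(-5) = 4 + 10 = 14)
R(h, v) = 3 + h (R(h, v) = -3 + (h + 6) = -3 + (6 + h) = 3 + h)
w(-51/59, -38) - 6*(-20 + R(b, s)) = (5 - 2*(-38) - (-1938)/59) - 6*(-20 + (3 + 0)) = (5 + 76 - (-1938)/59) - 6*(-20 + 3) = (5 + 76 - 38*(-51/59)) - 6*(-17) = (5 + 76 + 1938/59) - 1*(-102) = 6717/59 + 102 = 12735/59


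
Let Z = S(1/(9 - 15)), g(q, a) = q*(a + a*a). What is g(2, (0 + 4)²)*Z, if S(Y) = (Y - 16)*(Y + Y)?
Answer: 26384/9 ≈ 2931.6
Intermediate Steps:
g(q, a) = q*(a + a²)
S(Y) = 2*Y*(-16 + Y) (S(Y) = (-16 + Y)*(2*Y) = 2*Y*(-16 + Y))
Z = 97/18 (Z = 2*(-16 + 1/(9 - 15))/(9 - 15) = 2*(-16 + 1/(-6))/(-6) = 2*(-⅙)*(-16 - ⅙) = 2*(-⅙)*(-97/6) = 97/18 ≈ 5.3889)
g(2, (0 + 4)²)*Z = ((0 + 4)²*2*(1 + (0 + 4)²))*(97/18) = (4²*2*(1 + 4²))*(97/18) = (16*2*(1 + 16))*(97/18) = (16*2*17)*(97/18) = 544*(97/18) = 26384/9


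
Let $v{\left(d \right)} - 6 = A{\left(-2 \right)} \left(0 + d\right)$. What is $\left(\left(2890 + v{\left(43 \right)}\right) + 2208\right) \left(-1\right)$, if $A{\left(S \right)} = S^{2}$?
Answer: $-5276$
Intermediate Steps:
$v{\left(d \right)} = 6 + 4 d$ ($v{\left(d \right)} = 6 + \left(-2\right)^{2} \left(0 + d\right) = 6 + 4 d$)
$\left(\left(2890 + v{\left(43 \right)}\right) + 2208\right) \left(-1\right) = \left(\left(2890 + \left(6 + 4 \cdot 43\right)\right) + 2208\right) \left(-1\right) = \left(\left(2890 + \left(6 + 172\right)\right) + 2208\right) \left(-1\right) = \left(\left(2890 + 178\right) + 2208\right) \left(-1\right) = \left(3068 + 2208\right) \left(-1\right) = 5276 \left(-1\right) = -5276$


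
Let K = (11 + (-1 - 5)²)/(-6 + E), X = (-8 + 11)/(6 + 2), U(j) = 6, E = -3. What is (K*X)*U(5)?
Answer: -47/4 ≈ -11.750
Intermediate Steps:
X = 3/8 ≈ 0.37500
K = -47/9 (K = (11 + (-1 - 5)²)/(-6 - 3) = (11 + (-6)²)/(-9) = (11 + 36)*(-⅑) = 47*(-⅑) = -47/9 ≈ -5.2222)
(K*X)*U(5) = -47/9*3/8*6 = -47/24*6 = -47/4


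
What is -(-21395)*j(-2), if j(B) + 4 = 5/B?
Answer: -278135/2 ≈ -1.3907e+5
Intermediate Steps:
j(B) = -4 + 5/B
-(-21395)*j(-2) = -(-21395)*(-4 + 5/(-2)) = -(-21395)*(-4 + 5*(-½)) = -(-21395)*(-4 - 5/2) = -(-21395)*(-13)/2 = -1*278135/2 = -278135/2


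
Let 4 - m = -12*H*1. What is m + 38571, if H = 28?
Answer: 38911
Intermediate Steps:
m = 340 (m = 4 - (-12*28) = 4 - (-336) = 4 - 1*(-336) = 4 + 336 = 340)
m + 38571 = 340 + 38571 = 38911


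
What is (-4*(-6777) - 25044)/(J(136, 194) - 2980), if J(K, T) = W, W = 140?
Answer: -258/355 ≈ -0.72676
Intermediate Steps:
J(K, T) = 140
(-4*(-6777) - 25044)/(J(136, 194) - 2980) = (-4*(-6777) - 25044)/(140 - 2980) = (27108 - 25044)/(-2840) = 2064*(-1/2840) = -258/355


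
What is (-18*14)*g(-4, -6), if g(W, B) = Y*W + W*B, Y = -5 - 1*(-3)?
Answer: -8064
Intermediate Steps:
Y = -2 (Y = -5 + 3 = -2)
g(W, B) = -2*W + B*W (g(W, B) = -2*W + W*B = -2*W + B*W)
(-18*14)*g(-4, -6) = (-18*14)*(-4*(-2 - 6)) = -(-1008)*(-8) = -252*32 = -8064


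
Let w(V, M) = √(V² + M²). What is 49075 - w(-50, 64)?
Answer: 49075 - 2*√1649 ≈ 48994.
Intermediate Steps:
w(V, M) = √(M² + V²)
49075 - w(-50, 64) = 49075 - √(64² + (-50)²) = 49075 - √(4096 + 2500) = 49075 - √6596 = 49075 - 2*√1649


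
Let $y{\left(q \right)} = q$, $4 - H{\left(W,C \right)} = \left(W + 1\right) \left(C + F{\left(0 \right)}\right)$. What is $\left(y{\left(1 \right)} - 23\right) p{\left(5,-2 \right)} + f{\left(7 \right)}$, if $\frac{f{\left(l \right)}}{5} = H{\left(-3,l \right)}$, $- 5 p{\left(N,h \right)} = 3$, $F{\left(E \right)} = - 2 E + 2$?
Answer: $\frac{616}{5} \approx 123.2$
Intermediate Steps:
$F{\left(E \right)} = 2 - 2 E$
$p{\left(N,h \right)} = - \frac{3}{5}$ ($p{\left(N,h \right)} = \left(- \frac{1}{5}\right) 3 = - \frac{3}{5}$)
$H{\left(W,C \right)} = 4 - \left(1 + W\right) \left(2 + C\right)$ ($H{\left(W,C \right)} = 4 - \left(W + 1\right) \left(C + \left(2 - 0\right)\right) = 4 - \left(1 + W\right) \left(C + \left(2 + 0\right)\right) = 4 - \left(1 + W\right) \left(C + 2\right) = 4 - \left(1 + W\right) \left(2 + C\right)$)
$f{\left(l \right)} = 40 + 10 l$ ($f{\left(l \right)} = 5 \left(2 - l - -6 - l \left(-3\right)\right) = 5 \left(2 - l + 6 + 3 l\right) = 5 \left(8 + 2 l\right) = 40 + 10 l$)
$\left(y{\left(1 \right)} - 23\right) p{\left(5,-2 \right)} + f{\left(7 \right)} = \left(1 - 23\right) \left(- \frac{3}{5}\right) + \left(40 + 10 \cdot 7\right) = \left(-22\right) \left(- \frac{3}{5}\right) + \left(40 + 70\right) = \frac{66}{5} + 110 = \frac{616}{5}$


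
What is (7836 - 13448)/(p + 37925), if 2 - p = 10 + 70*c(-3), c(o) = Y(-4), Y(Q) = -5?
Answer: -5612/38267 ≈ -0.14665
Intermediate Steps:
c(o) = -5
p = 342 (p = 2 - (10 + 70*(-5)) = 2 - (10 - 350) = 2 - 1*(-340) = 2 + 340 = 342)
(7836 - 13448)/(p + 37925) = (7836 - 13448)/(342 + 37925) = -5612/38267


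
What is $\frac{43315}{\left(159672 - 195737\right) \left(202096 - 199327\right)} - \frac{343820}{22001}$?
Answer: $- \frac{6867237659203}{439421506797} \approx -15.628$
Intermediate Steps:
$\frac{43315}{\left(159672 - 195737\right) \left(202096 - 199327\right)} - \frac{343820}{22001} = \frac{43315}{\left(-36065\right) 2769} - \frac{343820}{22001} = \frac{43315}{-99863985} - \frac{343820}{22001} = 43315 \left(- \frac{1}{99863985}\right) - \frac{343820}{22001} = - \frac{8663}{19972797} - \frac{343820}{22001} = - \frac{6867237659203}{439421506797}$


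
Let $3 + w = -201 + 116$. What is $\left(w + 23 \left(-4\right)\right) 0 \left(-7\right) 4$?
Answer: $0$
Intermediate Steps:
$w = -88$ ($w = -3 + \left(-201 + 116\right) = -3 - 85 = -88$)
$\left(w + 23 \left(-4\right)\right) 0 \left(-7\right) 4 = \left(-88 + 23 \left(-4\right)\right) 0 \left(-7\right) 4 = \left(-88 - 92\right) 0 \cdot 4 = \left(-180\right) 0 = 0$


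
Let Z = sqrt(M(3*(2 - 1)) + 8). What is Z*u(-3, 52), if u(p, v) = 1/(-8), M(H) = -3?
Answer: -sqrt(5)/8 ≈ -0.27951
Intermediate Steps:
u(p, v) = -1/8
Z = sqrt(5) (Z = sqrt(-3 + 8) = sqrt(5) ≈ 2.2361)
Z*u(-3, 52) = sqrt(5)*(-1/8) = -sqrt(5)/8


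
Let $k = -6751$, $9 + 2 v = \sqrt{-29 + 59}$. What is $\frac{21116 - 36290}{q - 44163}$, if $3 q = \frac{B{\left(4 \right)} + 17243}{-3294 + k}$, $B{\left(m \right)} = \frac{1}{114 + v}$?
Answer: $\frac{1041753874033973616705}{3032000291439720419767} + \frac{32662035 \sqrt{30}}{3032000291439720419767} \approx 0.34359$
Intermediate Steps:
$v = - \frac{9}{2} + \frac{\sqrt{30}}{2}$ ($v = - \frac{9}{2} + \frac{\sqrt{-29 + 59}}{2} = - \frac{9}{2} + \frac{\sqrt{30}}{2} \approx -1.7614$)
$B{\left(m \right)} = \frac{1}{\frac{219}{2} + \frac{\sqrt{30}}{2}}$ ($B{\left(m \right)} = \frac{1}{114 - \left(\frac{9}{2} - \frac{\sqrt{30}}{2}\right)} = \frac{1}{\frac{219}{2} + \frac{\sqrt{30}}{2}}$)
$q = - \frac{91830519}{160488965} + \frac{2 \sqrt{30}}{1444400685}$ ($q = \frac{\left(\left(\frac{146}{15977} - \frac{2 \sqrt{30}}{47931}\right) + 17243\right) \frac{1}{-3294 - 6751}}{3} = \frac{\left(\frac{275491557}{15977} - \frac{2 \sqrt{30}}{47931}\right) \frac{1}{-10045}}{3} = \frac{\left(\frac{275491557}{15977} - \frac{2 \sqrt{30}}{47931}\right) \left(- \frac{1}{10045}\right)}{3} = \frac{- \frac{275491557}{160488965} + \frac{2 \sqrt{30}}{481466895}}{3} = - \frac{91830519}{160488965} + \frac{2 \sqrt{30}}{1444400685} \approx -0.57219$)
$\frac{21116 - 36290}{q - 44163} = \frac{21116 - 36290}{\left(- \frac{91830519}{160488965} + \frac{2 \sqrt{30}}{1444400685}\right) - 44163} = - \frac{15174}{- \frac{7087765991814}{160488965} + \frac{2 \sqrt{30}}{1444400685}}$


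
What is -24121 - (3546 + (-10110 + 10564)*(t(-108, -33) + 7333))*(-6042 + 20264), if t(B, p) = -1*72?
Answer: -46933193001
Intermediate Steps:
t(B, p) = -72
-24121 - (3546 + (-10110 + 10564)*(t(-108, -33) + 7333))*(-6042 + 20264) = -24121 - (3546 + (-10110 + 10564)*(-72 + 7333))*(-6042 + 20264) = -24121 - (3546 + 454*7261)*14222 = -24121 - (3546 + 3296494)*14222 = -24121 - 3300040*14222 = -24121 - 1*46933168880 = -24121 - 46933168880 = -46933193001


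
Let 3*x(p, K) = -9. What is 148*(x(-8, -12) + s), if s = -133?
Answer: -20128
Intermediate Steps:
x(p, K) = -3 (x(p, K) = (⅓)*(-9) = -3)
148*(x(-8, -12) + s) = 148*(-3 - 133) = 148*(-136) = -20128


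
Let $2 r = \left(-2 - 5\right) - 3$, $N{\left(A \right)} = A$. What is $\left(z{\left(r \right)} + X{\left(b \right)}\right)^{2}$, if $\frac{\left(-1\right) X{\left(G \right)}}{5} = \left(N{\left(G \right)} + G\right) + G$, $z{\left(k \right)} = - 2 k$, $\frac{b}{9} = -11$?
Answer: $2235025$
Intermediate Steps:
$b = -99$ ($b = 9 \left(-11\right) = -99$)
$r = -5$ ($r = \frac{\left(-2 - 5\right) - 3}{2} = \frac{-7 - 3}{2} = \frac{1}{2} \left(-10\right) = -5$)
$X{\left(G \right)} = - 15 G$ ($X{\left(G \right)} = - 5 \left(\left(G + G\right) + G\right) = - 5 \left(2 G + G\right) = - 5 \cdot 3 G = - 15 G$)
$\left(z{\left(r \right)} + X{\left(b \right)}\right)^{2} = \left(\left(-2\right) \left(-5\right) - -1485\right)^{2} = \left(10 + 1485\right)^{2} = 1495^{2} = 2235025$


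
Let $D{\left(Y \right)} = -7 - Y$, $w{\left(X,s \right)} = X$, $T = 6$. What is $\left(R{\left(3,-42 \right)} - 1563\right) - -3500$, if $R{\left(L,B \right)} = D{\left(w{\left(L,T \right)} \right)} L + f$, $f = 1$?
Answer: $1908$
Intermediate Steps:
$R{\left(L,B \right)} = 1 + L \left(-7 - L\right)$ ($R{\left(L,B \right)} = \left(-7 - L\right) L + 1 = L \left(-7 - L\right) + 1 = 1 + L \left(-7 - L\right)$)
$\left(R{\left(3,-42 \right)} - 1563\right) - -3500 = \left(\left(1 - 3 \left(7 + 3\right)\right) - 1563\right) - -3500 = \left(\left(1 - 3 \cdot 10\right) - 1563\right) + 3500 = \left(\left(1 - 30\right) - 1563\right) + 3500 = \left(-29 - 1563\right) + 3500 = -1592 + 3500 = 1908$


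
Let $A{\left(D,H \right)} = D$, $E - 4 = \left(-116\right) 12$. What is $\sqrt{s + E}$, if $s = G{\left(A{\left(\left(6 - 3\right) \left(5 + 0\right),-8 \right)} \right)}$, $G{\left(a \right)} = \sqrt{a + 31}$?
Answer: $\sqrt{-1388 + \sqrt{46}} \approx 37.165 i$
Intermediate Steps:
$E = -1388$ ($E = 4 - 1392 = -1388$)
$G{\left(a \right)} = \sqrt{31 + a}$
$s = \sqrt{46}$ ($s = \sqrt{31 + \left(6 - 3\right) \left(5 + 0\right)} = \sqrt{31 + 3 \cdot 5} = \sqrt{31 + 15} = \sqrt{46} \approx 6.7823$)
$\sqrt{s + E} = \sqrt{\sqrt{46} - 1388} = \sqrt{-1388 + \sqrt{46}}$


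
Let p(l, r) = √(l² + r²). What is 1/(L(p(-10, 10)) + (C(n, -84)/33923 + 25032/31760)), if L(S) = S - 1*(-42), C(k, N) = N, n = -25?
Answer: 776011232976226170/29574738225857396449 - 181371697739761000*√2/29574738225857396449 ≈ 0.017566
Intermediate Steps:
L(S) = 42 + S (L(S) = S + 42 = 42 + S)
1/(L(p(-10, 10)) + (C(n, -84)/33923 + 25032/31760)) = 1/((42 + √((-10)² + 10²)) + (-84/33923 + 25032/31760)) = 1/((42 + √(100 + 100)) + (-84*1/33923 + 25032*(1/31760))) = 1/((42 + √200) + (-84/33923 + 3129/3970)) = 1/((42 + 10*√2) + 105811587/134674310) = 1/(5762132607/134674310 + 10*√2)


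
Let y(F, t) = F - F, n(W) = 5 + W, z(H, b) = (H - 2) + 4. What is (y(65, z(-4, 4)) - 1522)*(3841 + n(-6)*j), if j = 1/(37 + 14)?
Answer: -298144580/51 ≈ -5.8460e+6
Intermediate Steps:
j = 1/51 ≈ 0.019608
z(H, b) = 2 + H (z(H, b) = (-2 + H) + 4 = 2 + H)
y(F, t) = 0
(y(65, z(-4, 4)) - 1522)*(3841 + n(-6)*j) = (0 - 1522)*(3841 + (5 - 6)*(1/51)) = -1522*(3841 - 1*1/51) = -1522*(3841 - 1/51) = -1522*195890/51 = -298144580/51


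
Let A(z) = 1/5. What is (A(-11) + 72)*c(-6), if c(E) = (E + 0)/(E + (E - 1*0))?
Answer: 361/10 ≈ 36.100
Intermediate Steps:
A(z) = ⅕
c(E) = ½ (c(E) = E/(E + (E + 0)) = E/(E + E) = E/((2*E)) = E*(1/(2*E)) = ½)
(A(-11) + 72)*c(-6) = (⅕ + 72)*(½) = (361/5)*(½) = 361/10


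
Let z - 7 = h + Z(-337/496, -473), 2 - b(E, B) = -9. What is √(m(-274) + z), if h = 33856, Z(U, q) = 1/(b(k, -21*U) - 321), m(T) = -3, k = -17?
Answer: √3253945690/310 ≈ 184.01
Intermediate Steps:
b(E, B) = 11 (b(E, B) = 2 - 1*(-9) = 2 + 9 = 11)
Z(U, q) = -1/310 (Z(U, q) = 1/(11 - 321) = 1/(-310) = -1/310)
z = 10497529/310 (z = 7 + (33856 - 1/310) = 7 + 10495359/310 = 10497529/310 ≈ 33863.)
√(m(-274) + z) = √(-3 + 10497529/310) = √(10496599/310) = √3253945690/310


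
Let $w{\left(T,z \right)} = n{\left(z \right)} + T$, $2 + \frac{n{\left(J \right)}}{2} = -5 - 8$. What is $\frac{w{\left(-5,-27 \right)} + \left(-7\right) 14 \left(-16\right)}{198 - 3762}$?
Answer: $- \frac{511}{1188} \approx -0.43013$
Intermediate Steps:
$n{\left(J \right)} = -30$ ($n{\left(J \right)} = -4 + 2 \left(-5 - 8\right) = -4 + 2 \left(-13\right) = -4 - 26 = -30$)
$w{\left(T,z \right)} = -30 + T$
$\frac{w{\left(-5,-27 \right)} + \left(-7\right) 14 \left(-16\right)}{198 - 3762} = \frac{\left(-30 - 5\right) + \left(-7\right) 14 \left(-16\right)}{198 - 3762} = \frac{-35 - -1568}{-3564} = \left(-35 + 1568\right) \left(- \frac{1}{3564}\right) = 1533 \left(- \frac{1}{3564}\right) = - \frac{511}{1188}$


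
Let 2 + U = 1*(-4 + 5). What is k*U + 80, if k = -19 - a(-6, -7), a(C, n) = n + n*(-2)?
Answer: 106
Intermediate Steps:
a(C, n) = -n (a(C, n) = n - 2*n = -n)
U = -1 (U = -2 + 1*(-4 + 5) = -2 + 1*1 = -2 + 1 = -1)
k = -26 (k = -19 - (-1)*(-7) = -19 - 1*7 = -19 - 7 = -26)
k*U + 80 = -26*(-1) + 80 = 26 + 80 = 106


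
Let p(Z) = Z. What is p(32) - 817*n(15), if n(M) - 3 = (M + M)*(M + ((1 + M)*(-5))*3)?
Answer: 5512331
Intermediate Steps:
n(M) = 3 + 2*M*(-15 - 14*M) (n(M) = 3 + (M + M)*(M + ((1 + M)*(-5))*3) = 3 + (2*M)*(M + (-5 - 5*M)*3) = 3 + (2*M)*(M + (-15 - 15*M)) = 3 + (2*M)*(-15 - 14*M) = 3 + 2*M*(-15 - 14*M))
p(32) - 817*n(15) = 32 - 817*(3 - 30*15 - 28*15²) = 32 - 817*(3 - 450 - 28*225) = 32 - 817*(3 - 450 - 6300) = 32 - 817*(-6747) = 32 + 5512299 = 5512331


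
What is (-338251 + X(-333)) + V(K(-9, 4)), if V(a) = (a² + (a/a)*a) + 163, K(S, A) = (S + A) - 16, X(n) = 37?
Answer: -337631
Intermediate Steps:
K(S, A) = -16 + A + S (K(S, A) = (A + S) - 16 = -16 + A + S)
V(a) = 163 + a + a² (V(a) = (a² + 1*a) + 163 = (a² + a) + 163 = (a + a²) + 163 = 163 + a + a²)
(-338251 + X(-333)) + V(K(-9, 4)) = (-338251 + 37) + (163 + (-16 + 4 - 9) + (-16 + 4 - 9)²) = -338214 + (163 - 21 + (-21)²) = -338214 + (163 - 21 + 441) = -338214 + 583 = -337631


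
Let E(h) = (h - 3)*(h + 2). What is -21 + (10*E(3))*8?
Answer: -21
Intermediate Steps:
E(h) = (-3 + h)*(2 + h)
-21 + (10*E(3))*8 = -21 + (10*(-6 + 3² - 1*3))*8 = -21 + (10*(-6 + 9 - 3))*8 = -21 + (10*0)*8 = -21 + 0*8 = -21 + 0 = -21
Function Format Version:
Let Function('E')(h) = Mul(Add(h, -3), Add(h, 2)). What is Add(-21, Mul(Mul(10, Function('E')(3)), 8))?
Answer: -21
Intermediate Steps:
Function('E')(h) = Mul(Add(-3, h), Add(2, h))
Add(-21, Mul(Mul(10, Function('E')(3)), 8)) = Add(-21, Mul(Mul(10, Add(-6, Pow(3, 2), Mul(-1, 3))), 8)) = Add(-21, Mul(Mul(10, Add(-6, 9, -3)), 8)) = Add(-21, Mul(Mul(10, 0), 8)) = Add(-21, Mul(0, 8)) = Add(-21, 0) = -21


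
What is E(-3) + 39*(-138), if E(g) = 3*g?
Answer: -5391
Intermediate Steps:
E(-3) + 39*(-138) = 3*(-3) + 39*(-138) = -9 - 5382 = -5391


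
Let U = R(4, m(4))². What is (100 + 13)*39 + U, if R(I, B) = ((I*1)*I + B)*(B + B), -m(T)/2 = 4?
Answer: 20791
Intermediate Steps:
m(T) = -8 (m(T) = -2*4 = -8)
R(I, B) = 2*B*(B + I²) (R(I, B) = (I*I + B)*(2*B) = (I² + B)*(2*B) = (B + I²)*(2*B) = 2*B*(B + I²))
U = 16384 (U = (2*(-8)*(-8 + 4²))² = (2*(-8)*(-8 + 16))² = (2*(-8)*8)² = (-128)² = 16384)
(100 + 13)*39 + U = (100 + 13)*39 + 16384 = 113*39 + 16384 = 4407 + 16384 = 20791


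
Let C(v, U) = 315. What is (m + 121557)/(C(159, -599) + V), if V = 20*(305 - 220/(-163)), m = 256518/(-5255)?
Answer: 34693219757/1839328825 ≈ 18.862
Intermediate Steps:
m = -256518/5255 (m = 256518*(-1/5255) = -256518/5255 ≈ -48.814)
V = 998700/163 (V = 20*(305 - 220*(-1/163)) = 20*(305 + 220/163) = 20*(49935/163) = 998700/163 ≈ 6127.0)
(m + 121557)/(C(159, -599) + V) = (-256518/5255 + 121557)/(315 + 998700/163) = 638525517/(5255*(1050045/163)) = (638525517/5255)*(163/1050045) = 34693219757/1839328825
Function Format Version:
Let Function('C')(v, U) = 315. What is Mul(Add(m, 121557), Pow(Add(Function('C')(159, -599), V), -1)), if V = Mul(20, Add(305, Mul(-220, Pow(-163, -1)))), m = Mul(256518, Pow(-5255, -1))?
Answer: Rational(34693219757, 1839328825) ≈ 18.862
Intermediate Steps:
m = Rational(-256518, 5255) (m = Mul(256518, Rational(-1, 5255)) = Rational(-256518, 5255) ≈ -48.814)
V = Rational(998700, 163) (V = Mul(20, Add(305, Mul(-220, Rational(-1, 163)))) = Mul(20, Add(305, Rational(220, 163))) = Mul(20, Rational(49935, 163)) = Rational(998700, 163) ≈ 6127.0)
Mul(Add(m, 121557), Pow(Add(Function('C')(159, -599), V), -1)) = Mul(Add(Rational(-256518, 5255), 121557), Pow(Add(315, Rational(998700, 163)), -1)) = Mul(Rational(638525517, 5255), Pow(Rational(1050045, 163), -1)) = Mul(Rational(638525517, 5255), Rational(163, 1050045)) = Rational(34693219757, 1839328825)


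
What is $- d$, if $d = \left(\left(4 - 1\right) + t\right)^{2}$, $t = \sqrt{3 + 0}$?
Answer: $- \left(3 + \sqrt{3}\right)^{2} \approx -22.392$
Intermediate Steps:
$t = \sqrt{3} \approx 1.732$
$d = \left(3 + \sqrt{3}\right)^{2}$ ($d = \left(\left(4 - 1\right) + \sqrt{3}\right)^{2} = \left(3 + \sqrt{3}\right)^{2} \approx 22.392$)
$- d = - \left(3 + \sqrt{3}\right)^{2}$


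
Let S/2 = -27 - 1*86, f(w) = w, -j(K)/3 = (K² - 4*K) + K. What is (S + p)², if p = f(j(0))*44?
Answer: 51076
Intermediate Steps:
j(K) = -3*K² + 9*K (j(K) = -3*((K² - 4*K) + K) = -3*(K² - 3*K) = -3*K² + 9*K)
S = -226 (S = 2*(-27 - 1*86) = 2*(-27 - 86) = 2*(-113) = -226)
p = 0 (p = (3*0*(3 - 1*0))*44 = (3*0*(3 + 0))*44 = (3*0*3)*44 = 0*44 = 0)
(S + p)² = (-226 + 0)² = (-226)² = 51076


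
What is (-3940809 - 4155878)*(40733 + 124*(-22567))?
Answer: 22327221654025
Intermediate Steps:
(-3940809 - 4155878)*(40733 + 124*(-22567)) = -8096687*(40733 - 2798308) = -8096687*(-2757575) = 22327221654025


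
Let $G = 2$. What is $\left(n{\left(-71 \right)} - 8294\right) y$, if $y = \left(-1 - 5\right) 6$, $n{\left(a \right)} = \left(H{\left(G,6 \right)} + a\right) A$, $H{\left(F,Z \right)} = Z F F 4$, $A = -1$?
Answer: $299484$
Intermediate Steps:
$H{\left(F,Z \right)} = 4 Z F^{2}$ ($H{\left(F,Z \right)} = F Z F 4 = Z F^{2} \cdot 4 = 4 Z F^{2}$)
$n{\left(a \right)} = -96 - a$ ($n{\left(a \right)} = \left(4 \cdot 6 \cdot 2^{2} + a\right) \left(-1\right) = \left(4 \cdot 6 \cdot 4 + a\right) \left(-1\right) = \left(96 + a\right) \left(-1\right) = -96 - a$)
$y = -36$ ($y = \left(-6\right) 6 = -36$)
$\left(n{\left(-71 \right)} - 8294\right) y = \left(\left(-96 - -71\right) - 8294\right) \left(-36\right) = \left(\left(-96 + 71\right) - 8294\right) \left(-36\right) = \left(-25 - 8294\right) \left(-36\right) = \left(-8319\right) \left(-36\right) = 299484$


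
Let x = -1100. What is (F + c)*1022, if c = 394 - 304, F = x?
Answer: -1032220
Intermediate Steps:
F = -1100
c = 90
(F + c)*1022 = (-1100 + 90)*1022 = -1010*1022 = -1032220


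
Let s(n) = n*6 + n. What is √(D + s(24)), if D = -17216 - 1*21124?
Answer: 2*I*√9543 ≈ 195.38*I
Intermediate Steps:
D = -38340 (D = -17216 - 21124 = -38340)
s(n) = 7*n (s(n) = 6*n + n = 7*n)
√(D + s(24)) = √(-38340 + 7*24) = √(-38340 + 168) = √(-38172) = 2*I*√9543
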